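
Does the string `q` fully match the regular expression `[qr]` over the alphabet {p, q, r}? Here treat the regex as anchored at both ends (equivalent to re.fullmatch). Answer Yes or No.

Yes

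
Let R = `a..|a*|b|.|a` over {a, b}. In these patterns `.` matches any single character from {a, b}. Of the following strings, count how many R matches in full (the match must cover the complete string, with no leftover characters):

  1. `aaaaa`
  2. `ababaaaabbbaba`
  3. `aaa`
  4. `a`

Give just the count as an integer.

1. `aaaaa` → match
2 → no match
3. `aaa` → match
4. `a` → match
Total matched: 3

3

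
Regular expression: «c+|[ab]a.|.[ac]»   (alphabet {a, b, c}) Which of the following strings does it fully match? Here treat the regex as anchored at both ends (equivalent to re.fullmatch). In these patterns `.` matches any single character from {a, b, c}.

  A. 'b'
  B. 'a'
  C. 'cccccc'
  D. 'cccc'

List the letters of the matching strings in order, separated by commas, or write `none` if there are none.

A → no match
B → no match
C → match
D → match

C, D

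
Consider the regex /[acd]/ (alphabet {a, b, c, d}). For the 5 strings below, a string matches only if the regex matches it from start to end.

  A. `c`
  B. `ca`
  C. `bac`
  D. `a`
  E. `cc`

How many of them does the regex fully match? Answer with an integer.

A → match
B → no match
C → no match
D → match
E → no match
Total matched: 2

2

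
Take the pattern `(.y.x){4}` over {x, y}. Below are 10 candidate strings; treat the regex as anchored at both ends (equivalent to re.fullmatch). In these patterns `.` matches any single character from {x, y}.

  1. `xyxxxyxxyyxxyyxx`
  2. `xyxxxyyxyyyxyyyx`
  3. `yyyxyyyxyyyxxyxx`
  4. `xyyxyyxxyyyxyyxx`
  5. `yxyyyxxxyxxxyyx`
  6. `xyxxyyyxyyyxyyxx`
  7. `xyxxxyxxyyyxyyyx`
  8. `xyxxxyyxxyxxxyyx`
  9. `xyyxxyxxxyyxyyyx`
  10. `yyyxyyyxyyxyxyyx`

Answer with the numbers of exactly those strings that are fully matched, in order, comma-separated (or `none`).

1, 2, 3, 4, 6, 7, 8, 9

1 → match
2 → match
3 → match
4 → match
5 → no match
6 → match
7 → match
8 → match
9 → match
10 → no match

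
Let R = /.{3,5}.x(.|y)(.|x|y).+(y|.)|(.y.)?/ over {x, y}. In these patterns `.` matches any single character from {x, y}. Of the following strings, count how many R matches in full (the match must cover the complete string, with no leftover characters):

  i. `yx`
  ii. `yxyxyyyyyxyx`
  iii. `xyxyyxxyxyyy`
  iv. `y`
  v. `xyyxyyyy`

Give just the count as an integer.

i → no match
ii → no match
iii → match
iv → no match
v → no match
Total matched: 1

1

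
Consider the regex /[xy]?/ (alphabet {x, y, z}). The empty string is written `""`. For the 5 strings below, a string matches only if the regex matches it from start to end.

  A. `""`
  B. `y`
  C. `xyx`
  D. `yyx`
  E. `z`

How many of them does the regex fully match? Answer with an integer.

A. `""` → match
B. `y` → match
C. `xyx` → no match
D. `yyx` → no match
E. `z` → no match
Total matched: 2

2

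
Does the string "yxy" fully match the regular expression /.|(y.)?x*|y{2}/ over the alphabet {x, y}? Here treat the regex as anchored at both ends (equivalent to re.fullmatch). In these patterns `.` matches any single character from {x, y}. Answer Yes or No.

No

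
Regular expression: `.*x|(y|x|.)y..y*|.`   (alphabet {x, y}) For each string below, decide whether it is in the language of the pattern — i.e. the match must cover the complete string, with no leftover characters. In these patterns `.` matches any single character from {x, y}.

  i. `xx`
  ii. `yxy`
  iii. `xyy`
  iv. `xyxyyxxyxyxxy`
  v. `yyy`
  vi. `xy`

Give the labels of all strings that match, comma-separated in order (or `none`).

i → match
ii → no match
iii → no match
iv → no match
v → no match
vi → no match

i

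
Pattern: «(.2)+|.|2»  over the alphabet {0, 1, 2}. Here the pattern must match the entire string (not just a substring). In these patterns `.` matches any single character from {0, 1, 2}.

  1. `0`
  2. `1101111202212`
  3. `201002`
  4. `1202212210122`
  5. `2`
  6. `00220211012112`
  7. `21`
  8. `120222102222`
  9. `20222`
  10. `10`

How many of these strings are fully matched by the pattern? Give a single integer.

2

1 → match
2 → no match
3 → no match
4 → no match
5 → match
6 → no match
7 → no match
8 → no match
9 → no match
10 → no match
Total matched: 2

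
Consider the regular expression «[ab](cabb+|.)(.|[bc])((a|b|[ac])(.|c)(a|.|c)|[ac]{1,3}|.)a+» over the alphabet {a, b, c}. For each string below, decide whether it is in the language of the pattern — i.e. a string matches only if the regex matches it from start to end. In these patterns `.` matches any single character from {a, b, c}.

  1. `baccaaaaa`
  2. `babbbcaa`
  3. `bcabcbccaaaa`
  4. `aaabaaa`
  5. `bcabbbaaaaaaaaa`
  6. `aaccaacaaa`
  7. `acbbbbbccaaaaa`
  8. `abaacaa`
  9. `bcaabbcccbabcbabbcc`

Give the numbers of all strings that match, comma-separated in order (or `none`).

1, 2, 4, 5, 8

1. `baccaaaaa` → match
2. `babbbcaa` → match
3. `bcabcbccaaaa` → no match
4. `aaabaaa` → match
5 → match
6. `aaccaacaaa` → no match
7 → no match
8. `abaacaa` → match
9 → no match — must end with `a`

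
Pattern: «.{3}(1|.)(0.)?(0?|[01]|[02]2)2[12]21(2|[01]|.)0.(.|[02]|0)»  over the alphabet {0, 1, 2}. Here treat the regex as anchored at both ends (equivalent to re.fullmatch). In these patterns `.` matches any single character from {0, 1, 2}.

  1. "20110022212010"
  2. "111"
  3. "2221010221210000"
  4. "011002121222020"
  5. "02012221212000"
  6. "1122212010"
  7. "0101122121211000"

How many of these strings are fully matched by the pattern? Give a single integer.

3

1 → match
2 → no match
3 → match
4 → no match
5 → match
6 → no match
7 → no match
Total matched: 3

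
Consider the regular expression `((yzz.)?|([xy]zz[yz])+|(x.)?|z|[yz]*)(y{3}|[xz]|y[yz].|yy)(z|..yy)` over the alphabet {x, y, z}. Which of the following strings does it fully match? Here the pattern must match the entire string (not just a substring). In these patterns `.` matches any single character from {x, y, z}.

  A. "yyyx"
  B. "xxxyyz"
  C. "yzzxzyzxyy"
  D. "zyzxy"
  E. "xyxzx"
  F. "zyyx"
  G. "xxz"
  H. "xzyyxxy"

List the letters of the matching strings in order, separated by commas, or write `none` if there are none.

A. "yyyx" → no match
B. "xxxyyz" → no match
C. "yzzxzyzxyy" → no match
D. "zyzxy" → no match
E. "xyxzx" → no match
F. "zyyx" → no match
G. "xxz" → no match
H. "xzyyxxy" → no match

none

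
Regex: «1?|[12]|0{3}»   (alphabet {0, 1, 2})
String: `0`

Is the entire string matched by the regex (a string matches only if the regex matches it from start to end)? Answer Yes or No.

No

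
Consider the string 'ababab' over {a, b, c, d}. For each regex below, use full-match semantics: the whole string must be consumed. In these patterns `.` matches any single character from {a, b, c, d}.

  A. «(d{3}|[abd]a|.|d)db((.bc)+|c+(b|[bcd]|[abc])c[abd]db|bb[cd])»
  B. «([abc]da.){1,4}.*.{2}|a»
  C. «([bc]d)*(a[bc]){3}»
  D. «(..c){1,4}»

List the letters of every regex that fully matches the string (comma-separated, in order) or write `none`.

A → no match
B → no match
C → match
D → no match — must end with 'c'

C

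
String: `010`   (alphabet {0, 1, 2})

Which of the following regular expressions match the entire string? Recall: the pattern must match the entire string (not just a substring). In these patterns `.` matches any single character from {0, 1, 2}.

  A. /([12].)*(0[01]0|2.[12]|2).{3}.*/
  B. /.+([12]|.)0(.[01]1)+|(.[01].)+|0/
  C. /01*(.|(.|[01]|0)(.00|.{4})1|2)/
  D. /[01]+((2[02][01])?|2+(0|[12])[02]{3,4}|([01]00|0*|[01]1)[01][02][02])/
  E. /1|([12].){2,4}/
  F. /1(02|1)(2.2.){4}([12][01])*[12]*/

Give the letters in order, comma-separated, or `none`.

A → no match
B → match
C → match
D → match
E → no match
F → no match — must start with `1`

B, C, D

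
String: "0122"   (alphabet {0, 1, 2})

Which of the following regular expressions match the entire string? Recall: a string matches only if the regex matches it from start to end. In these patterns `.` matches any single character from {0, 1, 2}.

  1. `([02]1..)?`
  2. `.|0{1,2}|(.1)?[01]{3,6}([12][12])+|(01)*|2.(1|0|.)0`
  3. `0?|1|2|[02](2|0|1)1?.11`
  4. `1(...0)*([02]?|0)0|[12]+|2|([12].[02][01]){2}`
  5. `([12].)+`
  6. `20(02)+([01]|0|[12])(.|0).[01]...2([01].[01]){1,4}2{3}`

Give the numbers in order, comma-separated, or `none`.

1

1 → match
2 → no match
3 → no match
4 → no match
5 → no match
6 → no match — must start with "2002"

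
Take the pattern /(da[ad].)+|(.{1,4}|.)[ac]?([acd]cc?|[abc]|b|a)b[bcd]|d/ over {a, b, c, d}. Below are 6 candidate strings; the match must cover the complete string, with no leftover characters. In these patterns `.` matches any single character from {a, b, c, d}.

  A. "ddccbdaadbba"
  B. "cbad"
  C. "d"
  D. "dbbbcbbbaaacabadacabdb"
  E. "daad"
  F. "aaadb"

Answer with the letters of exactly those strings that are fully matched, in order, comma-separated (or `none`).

A → no match
B → no match
C → match
D → no match
E → match
F → no match

C, E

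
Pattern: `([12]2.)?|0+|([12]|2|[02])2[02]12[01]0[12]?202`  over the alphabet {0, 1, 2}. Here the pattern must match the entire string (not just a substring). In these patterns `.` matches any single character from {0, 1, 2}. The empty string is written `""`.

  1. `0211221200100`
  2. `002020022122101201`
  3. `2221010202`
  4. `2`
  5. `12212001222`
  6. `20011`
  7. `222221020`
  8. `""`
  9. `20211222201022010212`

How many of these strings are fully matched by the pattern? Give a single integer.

1 → no match
2 → no match
3 → no match
4 → no match
5 → no match
6 → no match
7 → no match
8 → match
9 → no match
Total matched: 1

1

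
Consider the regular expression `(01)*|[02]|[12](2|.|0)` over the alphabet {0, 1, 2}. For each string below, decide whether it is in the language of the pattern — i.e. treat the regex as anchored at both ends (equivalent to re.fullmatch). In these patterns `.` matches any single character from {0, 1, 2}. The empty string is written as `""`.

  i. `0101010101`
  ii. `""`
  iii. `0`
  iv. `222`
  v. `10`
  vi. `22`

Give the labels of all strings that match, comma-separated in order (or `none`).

i, ii, iii, v, vi

i. `0101010101` → match
ii. `""` → match
iii. `0` → match
iv. `222` → no match
v. `10` → match
vi. `22` → match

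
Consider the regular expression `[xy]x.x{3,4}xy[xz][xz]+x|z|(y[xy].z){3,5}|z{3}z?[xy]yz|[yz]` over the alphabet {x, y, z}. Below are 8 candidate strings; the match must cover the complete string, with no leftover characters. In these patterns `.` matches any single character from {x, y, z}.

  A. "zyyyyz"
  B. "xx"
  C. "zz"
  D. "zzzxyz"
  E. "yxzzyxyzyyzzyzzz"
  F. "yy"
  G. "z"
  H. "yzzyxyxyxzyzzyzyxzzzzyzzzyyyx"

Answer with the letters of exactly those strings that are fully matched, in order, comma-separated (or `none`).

D, G

A. "zyyyyz" → no match
B. "xx" → no match
C. "zz" → no match
D. "zzzxyz" → match
E → no match
F. "yy" → no match
G. "z" → match
H → no match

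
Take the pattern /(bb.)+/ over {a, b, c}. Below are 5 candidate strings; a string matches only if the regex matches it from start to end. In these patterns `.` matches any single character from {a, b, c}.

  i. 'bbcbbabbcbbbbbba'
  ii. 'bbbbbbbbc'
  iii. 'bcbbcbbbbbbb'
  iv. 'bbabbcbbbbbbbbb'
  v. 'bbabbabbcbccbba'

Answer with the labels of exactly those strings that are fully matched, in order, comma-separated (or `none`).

ii, iv

i → no match
ii → match
iii → no match — must start with 'bb'
iv → match
v → no match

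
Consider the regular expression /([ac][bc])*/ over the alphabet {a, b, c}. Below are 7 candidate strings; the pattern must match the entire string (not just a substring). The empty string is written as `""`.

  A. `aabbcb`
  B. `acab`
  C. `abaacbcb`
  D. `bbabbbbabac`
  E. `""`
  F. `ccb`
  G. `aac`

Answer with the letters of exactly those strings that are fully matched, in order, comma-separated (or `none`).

A. `aabbcb` → no match
B. `acab` → match
C. `abaacbcb` → no match
D. `bbabbbbabac` → no match
E. `""` → match
F. `ccb` → no match
G. `aac` → no match

B, E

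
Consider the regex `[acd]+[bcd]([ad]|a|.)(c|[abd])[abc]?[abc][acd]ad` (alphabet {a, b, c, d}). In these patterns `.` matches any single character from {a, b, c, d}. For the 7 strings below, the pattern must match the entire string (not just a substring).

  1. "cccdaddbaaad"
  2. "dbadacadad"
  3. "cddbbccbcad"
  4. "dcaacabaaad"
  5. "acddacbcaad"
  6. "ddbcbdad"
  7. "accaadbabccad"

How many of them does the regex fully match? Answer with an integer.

1 → match
2 → no match
3 → match
4 → match
5 → match
6 → match
7 → match
Total matched: 6

6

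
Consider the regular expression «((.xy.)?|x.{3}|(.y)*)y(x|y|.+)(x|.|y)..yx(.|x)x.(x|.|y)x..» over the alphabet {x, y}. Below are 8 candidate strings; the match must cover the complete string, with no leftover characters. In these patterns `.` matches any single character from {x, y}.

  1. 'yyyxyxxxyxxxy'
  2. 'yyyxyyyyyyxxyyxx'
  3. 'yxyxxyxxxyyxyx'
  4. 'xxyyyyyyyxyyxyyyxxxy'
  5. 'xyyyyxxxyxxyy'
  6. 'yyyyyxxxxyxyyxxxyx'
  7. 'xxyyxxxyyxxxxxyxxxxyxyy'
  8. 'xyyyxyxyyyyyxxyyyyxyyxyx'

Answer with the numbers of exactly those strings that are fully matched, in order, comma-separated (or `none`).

1 → no match
2 → no match
3 → match
4 → no match
5 → no match
6 → no match
7 → no match
8 → no match

3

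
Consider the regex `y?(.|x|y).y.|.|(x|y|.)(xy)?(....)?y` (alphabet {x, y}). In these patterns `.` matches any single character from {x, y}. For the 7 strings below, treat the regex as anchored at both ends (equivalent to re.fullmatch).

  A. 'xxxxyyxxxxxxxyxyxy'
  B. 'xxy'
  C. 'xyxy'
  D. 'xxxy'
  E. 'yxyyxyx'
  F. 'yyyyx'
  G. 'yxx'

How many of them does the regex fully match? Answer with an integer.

A → no match
B → no match
C → no match
D → no match
E → no match
F → match
G → no match
Total matched: 1

1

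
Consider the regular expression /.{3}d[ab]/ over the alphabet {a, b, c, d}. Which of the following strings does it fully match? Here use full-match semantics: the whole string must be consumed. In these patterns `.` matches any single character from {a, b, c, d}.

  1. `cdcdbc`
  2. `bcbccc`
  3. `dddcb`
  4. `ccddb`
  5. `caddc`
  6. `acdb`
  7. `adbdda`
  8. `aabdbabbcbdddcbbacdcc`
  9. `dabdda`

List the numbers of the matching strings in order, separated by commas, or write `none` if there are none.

4

1. `cdcdbc` → no match
2. `bcbccc` → no match
3. `dddcb` → no match
4. `ccddb` → match
5. `caddc` → no match
6. `acdb` → no match
7. `adbdda` → no match
8 → no match
9. `dabdda` → no match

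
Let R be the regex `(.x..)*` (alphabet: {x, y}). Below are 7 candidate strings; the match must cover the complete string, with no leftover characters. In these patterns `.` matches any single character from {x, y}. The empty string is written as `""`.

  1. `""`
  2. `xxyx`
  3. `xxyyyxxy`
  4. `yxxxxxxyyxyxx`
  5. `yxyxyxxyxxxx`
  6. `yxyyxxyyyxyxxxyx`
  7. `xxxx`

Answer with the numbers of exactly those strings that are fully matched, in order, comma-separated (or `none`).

1, 2, 3, 5, 6, 7

1 → match
2 → match
3 → match
4 → no match
5 → match
6 → match
7 → match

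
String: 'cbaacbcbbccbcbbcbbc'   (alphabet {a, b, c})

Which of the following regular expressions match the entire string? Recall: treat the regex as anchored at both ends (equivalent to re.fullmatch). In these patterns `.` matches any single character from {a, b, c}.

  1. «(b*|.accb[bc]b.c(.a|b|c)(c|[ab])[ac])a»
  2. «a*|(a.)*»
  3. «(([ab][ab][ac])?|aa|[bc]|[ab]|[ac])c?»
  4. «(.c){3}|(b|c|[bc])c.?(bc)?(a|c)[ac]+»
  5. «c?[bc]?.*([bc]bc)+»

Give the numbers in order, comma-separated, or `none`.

5

1 → no match — must end with 'a'
2 → no match
3 → no match
4 → no match
5 → match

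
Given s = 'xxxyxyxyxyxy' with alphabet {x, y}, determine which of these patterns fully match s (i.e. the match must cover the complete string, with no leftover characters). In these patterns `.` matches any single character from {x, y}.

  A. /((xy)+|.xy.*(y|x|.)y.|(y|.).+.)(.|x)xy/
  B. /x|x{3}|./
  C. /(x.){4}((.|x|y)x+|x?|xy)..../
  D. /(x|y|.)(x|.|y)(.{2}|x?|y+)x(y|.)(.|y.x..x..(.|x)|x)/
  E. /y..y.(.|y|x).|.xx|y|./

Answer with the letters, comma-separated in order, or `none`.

A, C

A → match
B → no match
C → match
D → no match
E → no match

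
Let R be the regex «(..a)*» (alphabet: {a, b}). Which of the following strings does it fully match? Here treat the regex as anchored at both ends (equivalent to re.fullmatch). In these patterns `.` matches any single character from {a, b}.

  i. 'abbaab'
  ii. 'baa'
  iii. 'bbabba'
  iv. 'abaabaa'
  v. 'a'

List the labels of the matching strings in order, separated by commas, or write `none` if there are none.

i. 'abbaab' → no match
ii. 'baa' → match
iii. 'bbabba' → match
iv. 'abaabaa' → no match
v. 'a' → no match

ii, iii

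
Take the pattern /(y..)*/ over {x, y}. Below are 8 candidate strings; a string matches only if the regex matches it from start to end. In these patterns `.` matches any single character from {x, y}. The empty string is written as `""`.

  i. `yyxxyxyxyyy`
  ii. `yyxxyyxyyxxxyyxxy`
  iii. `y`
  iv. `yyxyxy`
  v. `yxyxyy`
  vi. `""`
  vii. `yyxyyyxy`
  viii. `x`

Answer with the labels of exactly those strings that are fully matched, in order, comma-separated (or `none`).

iv, vi

i → no match
ii → no match
iii → no match
iv → match
v → no match
vi → match
vii → no match
viii → no match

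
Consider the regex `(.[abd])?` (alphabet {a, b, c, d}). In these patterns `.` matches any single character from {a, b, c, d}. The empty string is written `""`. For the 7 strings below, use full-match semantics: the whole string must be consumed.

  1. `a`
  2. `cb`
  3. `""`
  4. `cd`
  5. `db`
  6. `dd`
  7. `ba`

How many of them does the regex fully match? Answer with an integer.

1. `a` → no match
2. `cb` → match
3. `""` → match
4. `cd` → match
5. `db` → match
6. `dd` → match
7. `ba` → match
Total matched: 6

6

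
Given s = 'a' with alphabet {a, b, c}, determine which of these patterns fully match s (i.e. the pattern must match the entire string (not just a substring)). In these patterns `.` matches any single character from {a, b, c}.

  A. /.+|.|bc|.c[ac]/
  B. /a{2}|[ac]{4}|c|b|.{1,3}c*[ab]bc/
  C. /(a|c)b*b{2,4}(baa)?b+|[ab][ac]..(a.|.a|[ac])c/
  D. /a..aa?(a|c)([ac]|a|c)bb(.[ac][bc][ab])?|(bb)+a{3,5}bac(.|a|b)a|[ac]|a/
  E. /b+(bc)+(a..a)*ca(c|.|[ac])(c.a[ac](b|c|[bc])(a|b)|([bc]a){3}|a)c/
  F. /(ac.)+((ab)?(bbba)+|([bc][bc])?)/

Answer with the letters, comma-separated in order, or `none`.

A → match
B → no match
C → no match
D → match
E → no match — must start with 'b'
F → no match — must start with 'ac'

A, D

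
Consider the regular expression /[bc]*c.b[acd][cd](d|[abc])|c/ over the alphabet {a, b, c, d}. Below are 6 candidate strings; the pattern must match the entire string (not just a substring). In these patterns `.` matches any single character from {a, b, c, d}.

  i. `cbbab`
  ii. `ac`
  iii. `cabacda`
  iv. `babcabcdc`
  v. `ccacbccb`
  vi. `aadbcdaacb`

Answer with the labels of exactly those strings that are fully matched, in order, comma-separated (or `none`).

none

i → no match
ii → no match
iii → no match
iv → no match
v → no match
vi → no match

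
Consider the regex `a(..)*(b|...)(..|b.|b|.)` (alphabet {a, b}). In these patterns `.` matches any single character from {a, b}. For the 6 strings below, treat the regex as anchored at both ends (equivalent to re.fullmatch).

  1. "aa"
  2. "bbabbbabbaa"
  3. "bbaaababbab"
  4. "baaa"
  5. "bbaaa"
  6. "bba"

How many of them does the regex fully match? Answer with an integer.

0

1 → no match
2 → no match — must start with "a"
3 → no match — must start with "a"
4 → no match — must start with "a"
5 → no match — must start with "a"
6 → no match — must start with "a"
Total matched: 0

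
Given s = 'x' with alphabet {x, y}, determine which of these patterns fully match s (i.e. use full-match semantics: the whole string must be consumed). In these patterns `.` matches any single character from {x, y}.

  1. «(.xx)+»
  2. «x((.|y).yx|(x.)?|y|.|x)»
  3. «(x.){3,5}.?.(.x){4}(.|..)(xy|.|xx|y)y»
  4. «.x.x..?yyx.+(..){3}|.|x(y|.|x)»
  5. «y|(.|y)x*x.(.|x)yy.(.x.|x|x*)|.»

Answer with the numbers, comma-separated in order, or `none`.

2, 4, 5

1 → no match — must end with 'xx'
2 → match
3 → no match — must end with 'y'
4 → match
5 → match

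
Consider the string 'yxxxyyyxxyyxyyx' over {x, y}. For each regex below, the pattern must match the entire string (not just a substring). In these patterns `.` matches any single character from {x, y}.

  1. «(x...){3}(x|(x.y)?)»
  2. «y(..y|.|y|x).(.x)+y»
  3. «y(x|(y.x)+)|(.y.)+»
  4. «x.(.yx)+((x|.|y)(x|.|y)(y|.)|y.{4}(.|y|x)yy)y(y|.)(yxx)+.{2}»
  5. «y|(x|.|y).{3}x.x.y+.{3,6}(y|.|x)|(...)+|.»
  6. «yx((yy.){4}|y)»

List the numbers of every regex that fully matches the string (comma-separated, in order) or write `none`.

1 → no match — must start with 'x'
2 → no match — must end with 'xy'
3 → no match
4 → no match — must start with 'x'
5 → match
6 → no match

5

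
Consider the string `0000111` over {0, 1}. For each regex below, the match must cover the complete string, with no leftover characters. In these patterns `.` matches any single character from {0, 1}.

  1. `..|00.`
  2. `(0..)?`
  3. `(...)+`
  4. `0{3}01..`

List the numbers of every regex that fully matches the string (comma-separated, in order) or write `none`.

1 → no match
2 → no match
3 → no match
4 → match

4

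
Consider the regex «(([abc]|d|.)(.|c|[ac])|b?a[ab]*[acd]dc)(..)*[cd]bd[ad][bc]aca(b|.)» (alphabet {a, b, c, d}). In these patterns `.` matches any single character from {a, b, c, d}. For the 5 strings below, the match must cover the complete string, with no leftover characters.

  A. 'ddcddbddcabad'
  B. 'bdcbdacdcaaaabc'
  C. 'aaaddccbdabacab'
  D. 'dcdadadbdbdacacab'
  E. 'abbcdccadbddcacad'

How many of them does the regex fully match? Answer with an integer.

3

A → no match
B → no match
C → match
D → match
E → match
Total matched: 3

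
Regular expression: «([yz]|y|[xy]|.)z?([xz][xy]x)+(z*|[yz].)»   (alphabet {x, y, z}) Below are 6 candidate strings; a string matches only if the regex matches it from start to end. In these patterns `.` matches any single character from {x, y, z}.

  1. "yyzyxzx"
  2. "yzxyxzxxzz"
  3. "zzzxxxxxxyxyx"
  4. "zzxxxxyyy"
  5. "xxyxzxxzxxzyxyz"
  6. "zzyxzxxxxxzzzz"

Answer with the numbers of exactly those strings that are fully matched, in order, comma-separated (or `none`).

1 → no match
2 → match
3 → match
4 → no match
5 → match
6 → match

2, 3, 5, 6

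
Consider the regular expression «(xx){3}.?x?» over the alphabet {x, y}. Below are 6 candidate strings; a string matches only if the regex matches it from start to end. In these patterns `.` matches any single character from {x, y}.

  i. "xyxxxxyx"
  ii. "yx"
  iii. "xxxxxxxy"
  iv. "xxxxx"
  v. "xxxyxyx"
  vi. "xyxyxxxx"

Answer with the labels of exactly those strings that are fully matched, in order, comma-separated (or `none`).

i. "xyxxxxyx" → no match — must start with "xx"
ii. "yx" → no match — must start with "xx"
iii. "xxxxxxxy" → no match
iv. "xxxxx" → no match
v. "xxxyxyx" → no match
vi. "xyxyxxxx" → no match — must start with "xx"

none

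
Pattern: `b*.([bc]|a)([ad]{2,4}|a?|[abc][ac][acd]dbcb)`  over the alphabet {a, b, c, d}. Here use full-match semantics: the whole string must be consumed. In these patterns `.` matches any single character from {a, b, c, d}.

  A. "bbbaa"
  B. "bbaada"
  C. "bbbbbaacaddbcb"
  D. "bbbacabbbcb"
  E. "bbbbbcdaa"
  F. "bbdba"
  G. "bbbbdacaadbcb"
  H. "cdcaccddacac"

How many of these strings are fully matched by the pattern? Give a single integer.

6

A → match
B → match
C → match
D → no match
E → match
F → match
G → match
H → no match
Total matched: 6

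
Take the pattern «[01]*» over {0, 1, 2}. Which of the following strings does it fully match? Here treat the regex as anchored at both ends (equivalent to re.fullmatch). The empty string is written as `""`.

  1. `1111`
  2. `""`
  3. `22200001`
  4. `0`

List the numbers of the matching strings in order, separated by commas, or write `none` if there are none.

1 → match
2 → match
3 → no match
4 → match

1, 2, 4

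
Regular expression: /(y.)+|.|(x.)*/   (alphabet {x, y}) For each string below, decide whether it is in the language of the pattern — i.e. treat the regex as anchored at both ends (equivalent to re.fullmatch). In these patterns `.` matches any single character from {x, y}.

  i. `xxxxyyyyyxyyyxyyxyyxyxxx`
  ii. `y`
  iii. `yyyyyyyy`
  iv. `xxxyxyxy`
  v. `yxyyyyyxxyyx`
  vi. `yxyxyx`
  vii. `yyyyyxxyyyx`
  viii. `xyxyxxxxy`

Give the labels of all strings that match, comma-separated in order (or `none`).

ii, iii, iv, vi

i → no match
ii. `y` → match
iii. `yyyyyyyy` → match
iv. `xxxyxyxy` → match
v. `yxyyyyyxxyyx` → no match
vi. `yxyxyx` → match
vii. `yyyyyxxyyyx` → no match
viii. `xyxyxxxxy` → no match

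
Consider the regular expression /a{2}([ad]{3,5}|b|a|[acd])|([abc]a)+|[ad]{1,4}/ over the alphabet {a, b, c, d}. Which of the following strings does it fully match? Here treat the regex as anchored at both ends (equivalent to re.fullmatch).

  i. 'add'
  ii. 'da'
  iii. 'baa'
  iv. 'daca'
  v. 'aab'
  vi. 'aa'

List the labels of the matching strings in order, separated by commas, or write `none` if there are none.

i, ii, v, vi

i → match
ii → match
iii → no match
iv → no match
v → match
vi → match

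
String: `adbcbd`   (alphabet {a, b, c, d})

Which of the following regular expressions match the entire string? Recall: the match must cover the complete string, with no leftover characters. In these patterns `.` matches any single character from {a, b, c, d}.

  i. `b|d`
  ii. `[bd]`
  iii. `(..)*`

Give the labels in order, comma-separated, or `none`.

i → no match
ii → no match
iii → match

iii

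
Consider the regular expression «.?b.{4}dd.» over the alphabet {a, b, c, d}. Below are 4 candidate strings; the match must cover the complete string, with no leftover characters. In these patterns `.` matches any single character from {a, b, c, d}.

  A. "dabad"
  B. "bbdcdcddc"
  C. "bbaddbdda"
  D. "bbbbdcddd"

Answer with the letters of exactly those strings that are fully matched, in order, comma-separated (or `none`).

B, C, D

A → no match
B → match
C → match
D → match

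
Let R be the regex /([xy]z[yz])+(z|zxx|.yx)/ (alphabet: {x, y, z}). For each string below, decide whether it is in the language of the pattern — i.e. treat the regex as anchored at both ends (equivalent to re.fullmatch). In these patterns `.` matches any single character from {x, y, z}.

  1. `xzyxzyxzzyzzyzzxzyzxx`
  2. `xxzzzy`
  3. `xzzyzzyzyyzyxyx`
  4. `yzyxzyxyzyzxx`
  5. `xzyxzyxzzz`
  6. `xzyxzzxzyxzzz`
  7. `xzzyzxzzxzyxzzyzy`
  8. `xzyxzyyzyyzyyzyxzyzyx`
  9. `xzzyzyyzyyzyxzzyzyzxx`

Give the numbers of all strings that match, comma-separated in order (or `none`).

1 → match
2 → no match
3 → match
4 → no match
5 → match
6 → match
7 → no match
8 → match
9 → match

1, 3, 5, 6, 8, 9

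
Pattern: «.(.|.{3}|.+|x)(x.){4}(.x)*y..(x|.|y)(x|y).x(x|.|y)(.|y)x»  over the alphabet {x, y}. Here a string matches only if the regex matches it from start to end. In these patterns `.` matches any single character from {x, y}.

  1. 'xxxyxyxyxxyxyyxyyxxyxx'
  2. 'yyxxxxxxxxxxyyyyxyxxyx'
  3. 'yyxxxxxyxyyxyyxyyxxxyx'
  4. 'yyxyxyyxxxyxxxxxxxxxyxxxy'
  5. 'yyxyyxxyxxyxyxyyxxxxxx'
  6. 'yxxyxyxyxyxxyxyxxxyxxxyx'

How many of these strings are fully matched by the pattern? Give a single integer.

4

1 → match
2 → match
3 → match
4 → no match — must end with 'x'
5 → no match
6 → match
Total matched: 4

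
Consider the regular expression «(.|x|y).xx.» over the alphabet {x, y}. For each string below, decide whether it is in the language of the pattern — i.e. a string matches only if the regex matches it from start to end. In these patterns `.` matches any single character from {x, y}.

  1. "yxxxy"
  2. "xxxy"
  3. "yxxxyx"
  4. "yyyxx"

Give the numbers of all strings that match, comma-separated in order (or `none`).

1

1 → match
2 → no match
3 → no match
4 → no match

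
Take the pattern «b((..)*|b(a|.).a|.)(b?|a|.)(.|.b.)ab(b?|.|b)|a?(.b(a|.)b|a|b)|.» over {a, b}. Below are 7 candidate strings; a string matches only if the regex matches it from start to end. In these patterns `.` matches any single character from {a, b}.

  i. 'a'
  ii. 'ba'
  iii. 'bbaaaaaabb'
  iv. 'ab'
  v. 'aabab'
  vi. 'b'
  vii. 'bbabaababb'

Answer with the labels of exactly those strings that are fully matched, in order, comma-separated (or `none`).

i. 'a' → match
ii. 'ba' → no match
iii. 'bbaaaaaabb' → match
iv. 'ab' → match
v. 'aabab' → match
vi. 'b' → match
vii. 'bbabaababb' → match

i, iii, iv, v, vi, vii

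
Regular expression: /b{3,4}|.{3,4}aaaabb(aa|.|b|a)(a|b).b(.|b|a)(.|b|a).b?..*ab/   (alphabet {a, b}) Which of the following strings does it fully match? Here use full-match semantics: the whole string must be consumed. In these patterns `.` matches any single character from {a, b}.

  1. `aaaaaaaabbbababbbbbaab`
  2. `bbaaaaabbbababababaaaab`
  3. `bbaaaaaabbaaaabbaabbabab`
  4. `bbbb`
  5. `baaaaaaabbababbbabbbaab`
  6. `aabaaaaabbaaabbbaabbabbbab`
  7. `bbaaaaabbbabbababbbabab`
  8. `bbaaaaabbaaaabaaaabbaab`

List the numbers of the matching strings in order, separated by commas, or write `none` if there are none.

1 → no match
2 → no match
3 → match
4. `bbbb` → match
5 → match
6 → match
7 → match
8 → match

3, 4, 5, 6, 7, 8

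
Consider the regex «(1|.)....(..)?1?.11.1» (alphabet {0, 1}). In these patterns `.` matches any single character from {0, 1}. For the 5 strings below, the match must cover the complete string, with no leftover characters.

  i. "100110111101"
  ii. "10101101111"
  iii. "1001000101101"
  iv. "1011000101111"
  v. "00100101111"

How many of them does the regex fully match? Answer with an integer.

i → match
ii → match
iii → match
iv → match
v → match
Total matched: 5

5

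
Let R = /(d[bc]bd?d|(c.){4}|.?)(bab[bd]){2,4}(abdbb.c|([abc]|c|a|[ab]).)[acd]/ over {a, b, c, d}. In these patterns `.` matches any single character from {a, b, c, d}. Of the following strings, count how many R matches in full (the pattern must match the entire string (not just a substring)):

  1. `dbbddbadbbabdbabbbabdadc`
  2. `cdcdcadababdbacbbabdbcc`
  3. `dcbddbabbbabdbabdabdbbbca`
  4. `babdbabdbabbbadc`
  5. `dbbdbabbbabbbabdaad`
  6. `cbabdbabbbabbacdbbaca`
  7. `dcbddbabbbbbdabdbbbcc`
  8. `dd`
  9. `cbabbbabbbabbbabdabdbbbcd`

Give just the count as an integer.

3

1 → no match
2 → no match
3 → match
4 → no match
5 → match
6 → no match
7 → no match
8 → no match
9 → match
Total matched: 3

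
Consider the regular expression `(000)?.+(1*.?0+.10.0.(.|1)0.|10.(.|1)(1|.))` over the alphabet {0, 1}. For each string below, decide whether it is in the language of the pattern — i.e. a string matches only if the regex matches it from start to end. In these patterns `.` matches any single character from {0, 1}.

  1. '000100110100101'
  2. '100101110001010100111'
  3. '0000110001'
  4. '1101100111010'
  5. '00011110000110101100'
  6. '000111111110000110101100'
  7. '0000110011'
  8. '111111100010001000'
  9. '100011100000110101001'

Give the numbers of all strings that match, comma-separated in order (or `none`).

1, 3, 5, 6, 7, 8, 9

1 → match
2 → no match
3 → match
4 → no match
5 → match
6 → match
7 → match
8 → match
9 → match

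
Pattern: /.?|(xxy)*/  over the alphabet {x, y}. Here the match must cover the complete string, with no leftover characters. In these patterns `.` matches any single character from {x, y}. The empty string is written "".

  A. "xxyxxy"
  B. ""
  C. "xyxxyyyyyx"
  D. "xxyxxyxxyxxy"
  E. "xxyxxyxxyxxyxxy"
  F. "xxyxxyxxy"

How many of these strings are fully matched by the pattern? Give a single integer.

A → match
B → match
C → no match
D → match
E → match
F → match
Total matched: 5

5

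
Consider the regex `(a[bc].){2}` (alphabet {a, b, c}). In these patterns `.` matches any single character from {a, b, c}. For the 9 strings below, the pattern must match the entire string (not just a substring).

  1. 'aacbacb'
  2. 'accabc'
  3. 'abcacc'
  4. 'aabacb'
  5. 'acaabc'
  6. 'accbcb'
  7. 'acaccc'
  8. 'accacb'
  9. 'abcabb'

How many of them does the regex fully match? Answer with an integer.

5

1 → no match
2 → match
3 → match
4 → no match
5 → match
6 → no match
7 → no match
8 → match
9 → match
Total matched: 5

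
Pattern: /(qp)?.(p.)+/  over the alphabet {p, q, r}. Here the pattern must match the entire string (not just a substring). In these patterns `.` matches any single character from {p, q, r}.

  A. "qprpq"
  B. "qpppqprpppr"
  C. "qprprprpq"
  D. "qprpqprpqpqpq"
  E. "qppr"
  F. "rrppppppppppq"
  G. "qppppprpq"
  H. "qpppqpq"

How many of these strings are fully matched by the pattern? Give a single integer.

6

A → match
B → match
C → match
D → match
E → no match
F → no match
G → match
H → match
Total matched: 6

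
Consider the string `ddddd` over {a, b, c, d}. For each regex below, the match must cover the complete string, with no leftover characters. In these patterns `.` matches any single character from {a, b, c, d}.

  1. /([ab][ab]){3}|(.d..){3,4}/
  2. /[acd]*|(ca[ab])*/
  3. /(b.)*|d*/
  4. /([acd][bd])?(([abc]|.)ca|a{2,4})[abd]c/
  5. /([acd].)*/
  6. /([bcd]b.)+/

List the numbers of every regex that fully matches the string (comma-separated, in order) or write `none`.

2, 3

1 → no match
2 → match
3 → match
4 → no match — must end with `c`
5 → no match
6 → no match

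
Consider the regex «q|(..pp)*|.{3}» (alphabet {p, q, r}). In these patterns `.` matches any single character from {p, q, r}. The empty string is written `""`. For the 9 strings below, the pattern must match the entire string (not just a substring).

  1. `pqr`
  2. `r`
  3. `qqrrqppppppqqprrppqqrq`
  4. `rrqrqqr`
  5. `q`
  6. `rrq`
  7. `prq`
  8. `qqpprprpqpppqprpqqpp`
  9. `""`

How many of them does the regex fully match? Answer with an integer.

1 → match
2 → no match
3 → no match
4 → no match
5 → match
6 → match
7 → match
8 → no match
9 → match
Total matched: 5

5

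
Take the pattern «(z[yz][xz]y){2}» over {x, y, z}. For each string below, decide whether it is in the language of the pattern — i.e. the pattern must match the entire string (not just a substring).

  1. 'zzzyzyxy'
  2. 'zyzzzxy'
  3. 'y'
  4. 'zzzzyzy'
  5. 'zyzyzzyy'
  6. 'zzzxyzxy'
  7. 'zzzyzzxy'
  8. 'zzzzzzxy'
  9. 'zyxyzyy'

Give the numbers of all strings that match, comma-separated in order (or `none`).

1, 7

1 → match
2 → no match
3 → no match — must start with 'z'
4 → no match
5 → no match
6 → no match
7 → match
8 → no match
9 → no match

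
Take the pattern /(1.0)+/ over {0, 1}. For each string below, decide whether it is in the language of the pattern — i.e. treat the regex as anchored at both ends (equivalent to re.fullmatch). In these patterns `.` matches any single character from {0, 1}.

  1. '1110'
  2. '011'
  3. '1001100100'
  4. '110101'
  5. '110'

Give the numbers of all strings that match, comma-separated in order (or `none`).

5

1 → no match
2 → no match — must start with '1'
3 → no match
4 → no match — must end with '0'
5 → match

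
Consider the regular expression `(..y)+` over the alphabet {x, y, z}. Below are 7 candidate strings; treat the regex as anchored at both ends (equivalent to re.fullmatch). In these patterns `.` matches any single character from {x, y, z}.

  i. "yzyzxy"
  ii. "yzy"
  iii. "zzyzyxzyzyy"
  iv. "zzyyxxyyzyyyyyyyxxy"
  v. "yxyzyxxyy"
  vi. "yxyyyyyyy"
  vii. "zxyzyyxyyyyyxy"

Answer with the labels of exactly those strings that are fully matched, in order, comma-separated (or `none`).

i, ii, vi

i. "yzyzxy" → match
ii. "yzy" → match
iii. "zzyzyxzyzyy" → no match
iv → no match
v. "yxyzyxxyy" → no match
vi. "yxyyyyyyy" → match
vii → no match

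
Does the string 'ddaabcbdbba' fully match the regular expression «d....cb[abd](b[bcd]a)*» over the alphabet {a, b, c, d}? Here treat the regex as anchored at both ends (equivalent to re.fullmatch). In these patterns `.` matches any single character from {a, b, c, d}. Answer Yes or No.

Yes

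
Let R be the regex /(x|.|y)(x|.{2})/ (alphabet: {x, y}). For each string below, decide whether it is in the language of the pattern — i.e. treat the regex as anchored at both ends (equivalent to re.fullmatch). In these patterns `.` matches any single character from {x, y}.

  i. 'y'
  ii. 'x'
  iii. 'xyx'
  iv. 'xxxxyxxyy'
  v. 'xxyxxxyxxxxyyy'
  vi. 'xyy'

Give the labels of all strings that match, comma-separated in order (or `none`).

i. 'y' → no match
ii. 'x' → no match
iii. 'xyx' → match
iv. 'xxxxyxxyy' → no match
v → no match
vi. 'xyy' → match

iii, vi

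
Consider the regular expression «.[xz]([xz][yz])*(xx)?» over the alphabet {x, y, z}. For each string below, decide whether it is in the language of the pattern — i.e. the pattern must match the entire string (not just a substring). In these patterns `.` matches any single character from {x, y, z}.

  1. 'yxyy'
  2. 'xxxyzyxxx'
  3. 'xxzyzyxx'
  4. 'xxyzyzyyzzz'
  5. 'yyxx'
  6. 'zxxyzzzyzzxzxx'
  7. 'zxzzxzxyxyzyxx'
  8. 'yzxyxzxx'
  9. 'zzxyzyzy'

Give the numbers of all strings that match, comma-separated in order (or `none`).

1. 'yxyy' → no match
2. 'xxxyzyxxx' → no match
3. 'xxzyzyxx' → match
4. 'xxyzyzyyzzz' → no match
5. 'yyxx' → no match
6 → match
7 → match
8. 'yzxyxzxx' → match
9. 'zzxyzyzy' → match

3, 6, 7, 8, 9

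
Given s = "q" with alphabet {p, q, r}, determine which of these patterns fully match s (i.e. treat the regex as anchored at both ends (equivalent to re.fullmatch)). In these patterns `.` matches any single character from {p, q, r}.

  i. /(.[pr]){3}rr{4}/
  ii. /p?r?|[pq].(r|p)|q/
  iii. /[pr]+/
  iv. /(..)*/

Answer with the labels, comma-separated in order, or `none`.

ii

i → no match — must end with "r"
ii → match
iii → no match
iv → no match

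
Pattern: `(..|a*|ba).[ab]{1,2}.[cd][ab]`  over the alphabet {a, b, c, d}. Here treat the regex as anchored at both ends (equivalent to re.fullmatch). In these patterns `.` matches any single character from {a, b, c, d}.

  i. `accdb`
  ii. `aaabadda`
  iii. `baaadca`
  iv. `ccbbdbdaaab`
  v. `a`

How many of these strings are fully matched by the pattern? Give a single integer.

i → no match
ii → match
iii → match
iv → no match
v → no match
Total matched: 2

2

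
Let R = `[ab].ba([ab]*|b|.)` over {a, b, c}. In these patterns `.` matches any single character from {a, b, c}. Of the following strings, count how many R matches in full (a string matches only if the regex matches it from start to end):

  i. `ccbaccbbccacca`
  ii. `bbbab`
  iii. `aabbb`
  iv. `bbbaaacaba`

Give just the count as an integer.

1

i → no match
ii. `bbbab` → match
iii. `aabbb` → no match
iv. `bbbaaacaba` → no match
Total matched: 1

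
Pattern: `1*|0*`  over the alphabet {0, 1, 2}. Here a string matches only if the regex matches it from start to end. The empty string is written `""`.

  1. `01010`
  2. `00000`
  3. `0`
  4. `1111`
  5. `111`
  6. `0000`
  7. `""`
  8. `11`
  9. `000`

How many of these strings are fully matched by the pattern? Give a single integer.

1 → no match
2 → match
3 → match
4 → match
5 → match
6 → match
7 → match
8 → match
9 → match
Total matched: 8

8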